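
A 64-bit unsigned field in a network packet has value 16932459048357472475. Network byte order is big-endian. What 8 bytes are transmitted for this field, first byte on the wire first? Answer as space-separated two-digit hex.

16932459048357472475 in hexadecimal, padded to 64 bits, is 0xEAFC2DCADF3228DB.
Split into bytes (most-significant first): EA FC 2D CA DF 32 28 DB.
Big-endian: lowest address holds the most-significant byte.
So the memory order matches the most-significant-first order: EA FC 2D CA DF 32 28 DB.

EA FC 2D CA DF 32 28 DB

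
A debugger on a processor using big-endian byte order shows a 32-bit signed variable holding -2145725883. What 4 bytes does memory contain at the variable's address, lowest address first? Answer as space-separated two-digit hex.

80 1A D2 45

Two's complement of -2145725883 in 32 bits: 2145725883 = 0x7FE52DBB; invert → 0x801AD244; add 1 → 0x801AD245.
Split into bytes (most-significant first): 80 1A D2 45.
Big-endian stores the most-significant byte at the lowest address.
So the memory order matches the most-significant-first order: 80 1A D2 45.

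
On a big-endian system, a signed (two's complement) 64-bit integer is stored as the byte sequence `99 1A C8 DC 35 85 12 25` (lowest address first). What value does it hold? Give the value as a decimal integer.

Big-endian stores the most-significant byte at the lowest address.
The bytes are already most-significant first: 0x991AC8DC35851225.
Top bit is set, so as a signed 64-bit value this is 0x991AC8DC35851225 − 2^64 = -7414392988395826651.

-7414392988395826651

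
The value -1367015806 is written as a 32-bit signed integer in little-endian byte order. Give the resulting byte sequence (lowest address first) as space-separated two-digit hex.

Two's complement of -1367015806 in 32 bits: 1367015806 = 0x517B017E; invert → 0xAE84FE81; add 1 → 0xAE84FE82.
Split into bytes (most-significant first): AE 84 FE 82.
Little-endian stores the least-significant byte at the lowest address.
So at ascending addresses the bytes are 82 FE 84 AE.

82 FE 84 AE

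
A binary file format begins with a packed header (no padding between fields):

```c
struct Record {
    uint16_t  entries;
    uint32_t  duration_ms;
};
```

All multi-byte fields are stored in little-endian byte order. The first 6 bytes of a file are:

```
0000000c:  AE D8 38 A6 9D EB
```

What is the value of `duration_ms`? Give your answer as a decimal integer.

3952977464

`duration_ms` follows `entries` (2 bytes), so it starts at byte offset 2 and occupies 4 bytes.
Bytes at offsets 2..5: 38 A6 9D EB.
Little-endian: lowest address holds the least-significant byte.
Reassemble most-significant byte first: EB 9D A6 38 → 0xEB9DA638.
0xEB9DA638 = 3952977464.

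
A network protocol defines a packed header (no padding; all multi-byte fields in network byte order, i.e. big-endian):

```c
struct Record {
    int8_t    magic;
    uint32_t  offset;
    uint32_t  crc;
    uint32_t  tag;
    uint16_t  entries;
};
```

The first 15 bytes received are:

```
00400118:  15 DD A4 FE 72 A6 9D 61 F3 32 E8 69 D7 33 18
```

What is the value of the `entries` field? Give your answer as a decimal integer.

13080

`entries` follows `magic` (1 B), `offset` (4 B), `crc` (4 B), `tag` (4 B), so it starts at offset 1 + 4 + 4 + 4 = 13 and occupies 2 bytes.
Bytes at offsets 13..14: 33 18.
Big-endian: lowest address holds the most-significant byte.
The bytes are already most-significant first: 0x3318.
0x3318 = 13080.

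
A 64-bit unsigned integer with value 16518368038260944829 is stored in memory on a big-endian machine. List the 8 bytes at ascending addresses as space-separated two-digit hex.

16518368038260944829 in hexadecimal, padded to 64 bits, is 0xE53D083675B5AFBD.
Split into bytes (most-significant first): E5 3D 08 36 75 B5 AF BD.
Big-endian stores the most-significant byte at the lowest address.
So the memory order matches the most-significant-first order: E5 3D 08 36 75 B5 AF BD.

E5 3D 08 36 75 B5 AF BD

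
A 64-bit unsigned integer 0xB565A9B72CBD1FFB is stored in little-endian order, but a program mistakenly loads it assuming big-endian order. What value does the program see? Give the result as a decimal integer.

18095389827555485109

Stored little-endian, the bytes at ascending addresses are FB 1F BD 2C B7 A9 65 B5.
Read back as big-endian, the last byte is least significant, giving 0xFB1FBD2CB7A965B5.
0xFB1FBD2CB7A965B5 = 18095389827555485109.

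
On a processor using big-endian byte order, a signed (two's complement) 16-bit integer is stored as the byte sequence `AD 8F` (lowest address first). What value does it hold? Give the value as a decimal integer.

-21105

Big-endian stores the most-significant byte at the lowest address.
The bytes are already most-significant first: 0xAD8F.
Top bit is set, so as a signed 16-bit value this is 0xAD8F − 2^16 = -21105.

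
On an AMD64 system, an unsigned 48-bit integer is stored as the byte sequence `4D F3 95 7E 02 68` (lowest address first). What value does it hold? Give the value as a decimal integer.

Little-endian: lowest address holds the least-significant byte.
Reassemble most-significant byte first: 68 02 7E 95 F3 4D → 0x68027E95F34D.
0x68027E95F34D = 114359922979661.

114359922979661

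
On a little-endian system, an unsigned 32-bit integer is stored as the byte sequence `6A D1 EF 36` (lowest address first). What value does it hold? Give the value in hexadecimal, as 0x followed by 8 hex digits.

0x36EFD16A

Little-endian stores the least-significant byte at the lowest address.
Reassemble most-significant byte first: 36 EF D1 6A → 0x36EFD16A.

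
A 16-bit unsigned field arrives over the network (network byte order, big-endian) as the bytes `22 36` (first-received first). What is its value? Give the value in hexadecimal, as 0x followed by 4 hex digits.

In big-endian order the high byte comes first in memory.
The bytes are already most-significant first: 0x2236.

0x2236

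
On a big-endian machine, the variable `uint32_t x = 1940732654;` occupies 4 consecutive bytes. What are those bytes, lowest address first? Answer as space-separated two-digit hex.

73 AD 3A EE

1940732654 in hexadecimal, padded to 32 bits, is 0x73AD3AEE.
Split into bytes (most-significant first): 73 AD 3A EE.
Big-endian stores the most-significant byte at the lowest address.
So the memory order matches the most-significant-first order: 73 AD 3A EE.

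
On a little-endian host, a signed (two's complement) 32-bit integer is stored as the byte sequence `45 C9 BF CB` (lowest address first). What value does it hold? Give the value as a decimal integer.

-876623547

In little-endian order the low byte comes first in memory.
Reassemble most-significant byte first: CB BF C9 45 → 0xCBBFC945.
Top bit is set, so as a signed 32-bit value this is 0xCBBFC945 − 2^32 = -876623547.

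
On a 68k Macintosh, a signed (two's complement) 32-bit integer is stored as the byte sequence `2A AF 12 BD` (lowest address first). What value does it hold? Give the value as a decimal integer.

716116669

Big-endian: lowest address holds the most-significant byte.
The bytes are already most-significant first: 0x2AAF12BD.
0x2AAF12BD = 716116669.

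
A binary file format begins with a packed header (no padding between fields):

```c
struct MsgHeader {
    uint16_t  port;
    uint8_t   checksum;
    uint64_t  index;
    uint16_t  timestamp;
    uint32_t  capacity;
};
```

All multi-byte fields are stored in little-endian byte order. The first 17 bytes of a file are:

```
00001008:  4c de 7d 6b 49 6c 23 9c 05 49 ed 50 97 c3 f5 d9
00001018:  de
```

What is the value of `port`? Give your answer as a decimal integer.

56908

`port` is the first field, at byte offset 0, occupying 2 bytes.
Bytes at offsets 0..1: 4C DE.
In little-endian order the low byte comes first in memory.
Reassemble most-significant byte first: DE 4C → 0xDE4C.
0xDE4C = 56908.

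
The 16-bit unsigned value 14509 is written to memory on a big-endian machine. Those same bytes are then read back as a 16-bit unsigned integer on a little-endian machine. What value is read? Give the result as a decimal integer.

44344

14509 in 16-bit hexadecimal is 0x38AD.
Stored big-endian, the bytes at ascending addresses are 38 AD.
Read back as little-endian, the first byte is least significant, giving 0xAD38.
0xAD38 = 44344.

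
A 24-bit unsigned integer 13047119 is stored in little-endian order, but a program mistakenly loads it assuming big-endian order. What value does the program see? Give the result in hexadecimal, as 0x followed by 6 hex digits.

0x4F15C7

13047119 in 24-bit hexadecimal is 0xC7154F.
Stored little-endian, the bytes at ascending addresses are 4F 15 C7.
Read back as big-endian, the last byte is least significant, giving 0x4F15C7.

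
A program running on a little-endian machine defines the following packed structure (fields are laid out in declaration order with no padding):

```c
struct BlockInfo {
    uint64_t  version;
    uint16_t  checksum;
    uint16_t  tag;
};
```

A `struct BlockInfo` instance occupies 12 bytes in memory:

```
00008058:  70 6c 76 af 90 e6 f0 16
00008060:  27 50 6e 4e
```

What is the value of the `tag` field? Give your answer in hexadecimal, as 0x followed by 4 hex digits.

0x4E6E

`tag` follows `version` (8 B), `checksum` (2 B), so it starts at offset 8 + 2 = 10 and occupies 2 bytes.
Bytes at offsets 10..11: 6E 4E.
Little-endian: lowest address holds the least-significant byte.
Reassemble most-significant byte first: 4E 6E → 0x4E6E.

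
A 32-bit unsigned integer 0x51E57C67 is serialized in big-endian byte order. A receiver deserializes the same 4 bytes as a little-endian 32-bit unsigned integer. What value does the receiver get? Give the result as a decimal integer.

Stored big-endian, the bytes at ascending addresses are 51 E5 7C 67.
Read back as little-endian, the first byte is least significant, giving 0x677CE551.
0x677CE551 = 1736238417.

1736238417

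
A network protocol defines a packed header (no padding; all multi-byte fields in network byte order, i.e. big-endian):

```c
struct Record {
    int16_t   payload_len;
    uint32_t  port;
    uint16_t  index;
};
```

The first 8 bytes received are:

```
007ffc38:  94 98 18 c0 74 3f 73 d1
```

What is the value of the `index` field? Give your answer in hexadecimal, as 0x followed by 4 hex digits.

`index` follows `payload_len` (2 B), `port` (4 B), so it starts at offset 2 + 4 = 6 and occupies 2 bytes.
Bytes at offsets 6..7: 73 D1.
Big-endian stores the most-significant byte at the lowest address.
The bytes are already most-significant first: 0x73D1.

0x73D1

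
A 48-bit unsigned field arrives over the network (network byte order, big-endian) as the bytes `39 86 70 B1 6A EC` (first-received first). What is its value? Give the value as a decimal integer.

In big-endian order the high byte comes first in memory.
The bytes are already most-significant first: 0x398670B16AEC.
0x398670B16AEC = 63249579076332.

63249579076332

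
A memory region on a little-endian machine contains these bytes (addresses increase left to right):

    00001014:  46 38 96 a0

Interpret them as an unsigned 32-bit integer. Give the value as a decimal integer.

2694199366

Little-endian: lowest address holds the least-significant byte.
Reassemble most-significant byte first: A0 96 38 46 → 0xA0963846.
0xA0963846 = 2694199366.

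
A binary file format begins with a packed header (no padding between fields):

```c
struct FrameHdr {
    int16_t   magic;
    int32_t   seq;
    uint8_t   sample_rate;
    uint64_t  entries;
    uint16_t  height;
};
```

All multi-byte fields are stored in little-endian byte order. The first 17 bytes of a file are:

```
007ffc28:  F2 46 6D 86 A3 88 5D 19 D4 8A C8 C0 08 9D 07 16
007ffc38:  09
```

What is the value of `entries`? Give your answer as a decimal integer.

548604353700353049

`entries` follows `magic` (2 B), `seq` (4 B), `sample_rate` (1 B), so it starts at offset 2 + 4 + 1 = 7 and occupies 8 bytes.
Bytes at offsets 7..14: 19 D4 8A C8 C0 08 9D 07.
In little-endian order the low byte comes first in memory.
Reassemble most-significant byte first: 07 9D 08 C0 C8 8A D4 19 → 0x079D08C0C88AD419.
0x079D08C0C88AD419 = 548604353700353049.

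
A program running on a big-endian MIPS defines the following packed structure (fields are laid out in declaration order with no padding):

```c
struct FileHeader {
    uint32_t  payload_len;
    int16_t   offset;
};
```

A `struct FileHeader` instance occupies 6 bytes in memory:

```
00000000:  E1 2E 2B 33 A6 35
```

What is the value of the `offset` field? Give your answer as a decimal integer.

`offset` follows `payload_len` (4 bytes), so it starts at byte offset 4 and occupies 2 bytes.
Bytes at offsets 4..5: A6 35.
Big-endian: lowest address holds the most-significant byte.
The bytes are already most-significant first: 0xA635.
Top bit is set, so as a signed 16-bit value this is 0xA635 − 2^16 = -22987.

-22987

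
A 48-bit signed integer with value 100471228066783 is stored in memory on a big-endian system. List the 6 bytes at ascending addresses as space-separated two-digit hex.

5B 60 C7 DB EB DF

100471228066783 in hexadecimal, padded to 48 bits, is 0x5B60C7DBEBDF.
Split into bytes (most-significant first): 5B 60 C7 DB EB DF.
Big-endian stores the most-significant byte at the lowest address.
So the memory order matches the most-significant-first order: 5B 60 C7 DB EB DF.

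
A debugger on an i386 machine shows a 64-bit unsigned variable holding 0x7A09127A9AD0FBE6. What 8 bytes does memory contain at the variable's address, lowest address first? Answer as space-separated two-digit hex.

Split into bytes (most-significant first): 7A 09 12 7A 9A D0 FB E6.
Little-endian stores the least-significant byte at the lowest address.
So at ascending addresses the bytes are E6 FB D0 9A 7A 12 09 7A.

E6 FB D0 9A 7A 12 09 7A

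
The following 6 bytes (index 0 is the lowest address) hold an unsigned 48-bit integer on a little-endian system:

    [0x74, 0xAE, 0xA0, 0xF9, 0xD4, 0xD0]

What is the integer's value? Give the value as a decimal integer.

229613139701364

Little-endian: lowest address holds the least-significant byte.
Reassemble most-significant byte first: D0 D4 F9 A0 AE 74 → 0xD0D4F9A0AE74.
0xD0D4F9A0AE74 = 229613139701364.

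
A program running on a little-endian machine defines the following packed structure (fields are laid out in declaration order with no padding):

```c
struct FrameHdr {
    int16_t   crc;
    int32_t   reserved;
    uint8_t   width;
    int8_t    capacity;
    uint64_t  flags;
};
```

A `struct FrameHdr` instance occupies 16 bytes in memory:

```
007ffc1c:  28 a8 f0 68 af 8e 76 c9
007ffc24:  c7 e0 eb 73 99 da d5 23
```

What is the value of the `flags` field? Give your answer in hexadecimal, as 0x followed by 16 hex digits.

0x23D5DA9973EBE0C7

`flags` follows `crc` (2 B), `reserved` (4 B), `width` (1 B), `capacity` (1 B), so it starts at offset 2 + 4 + 1 + 1 = 8 and occupies 8 bytes.
Bytes at offsets 8..15: C7 E0 EB 73 99 DA D5 23.
Little-endian: lowest address holds the least-significant byte.
Reassemble most-significant byte first: 23 D5 DA 99 73 EB E0 C7 → 0x23D5DA9973EBE0C7.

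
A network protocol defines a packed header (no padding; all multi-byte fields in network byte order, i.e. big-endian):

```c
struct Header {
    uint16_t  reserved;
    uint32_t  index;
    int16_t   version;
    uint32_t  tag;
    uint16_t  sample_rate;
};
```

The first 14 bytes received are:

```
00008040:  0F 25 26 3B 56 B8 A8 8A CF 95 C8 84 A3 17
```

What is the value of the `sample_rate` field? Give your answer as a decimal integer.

41751

`sample_rate` follows `reserved` (2 B), `index` (4 B), `version` (2 B), `tag` (4 B), so it starts at offset 2 + 4 + 2 + 4 = 12 and occupies 2 bytes.
Bytes at offsets 12..13: A3 17.
Big-endian: lowest address holds the most-significant byte.
The bytes are already most-significant first: 0xA317.
0xA317 = 41751.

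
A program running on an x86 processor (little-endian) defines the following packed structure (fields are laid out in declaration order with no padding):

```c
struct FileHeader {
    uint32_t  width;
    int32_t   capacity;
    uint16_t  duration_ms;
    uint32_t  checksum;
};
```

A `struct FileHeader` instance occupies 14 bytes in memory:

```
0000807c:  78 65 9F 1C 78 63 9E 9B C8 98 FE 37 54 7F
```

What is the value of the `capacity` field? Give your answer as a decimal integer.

`capacity` follows `width` (4 bytes), so it starts at byte offset 4 and occupies 4 bytes.
Bytes at offsets 4..7: 78 63 9E 9B.
Little-endian: lowest address holds the least-significant byte.
Reassemble most-significant byte first: 9B 9E 63 78 → 0x9B9E6378.
Top bit is set, so as a signed 32-bit value this is 0x9B9E6378 − 2^32 = -1684118664.

-1684118664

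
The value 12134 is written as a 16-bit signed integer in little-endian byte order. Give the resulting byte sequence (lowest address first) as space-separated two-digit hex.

66 2F

12134 in hexadecimal, padded to 16 bits, is 0x2F66.
Split into bytes (most-significant first): 2F 66.
Little-endian: lowest address holds the least-significant byte.
So at ascending addresses the bytes are 66 2F.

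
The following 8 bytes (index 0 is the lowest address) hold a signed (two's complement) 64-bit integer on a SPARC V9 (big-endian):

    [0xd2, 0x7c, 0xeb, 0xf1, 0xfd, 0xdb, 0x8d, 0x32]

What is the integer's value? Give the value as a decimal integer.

-3279487004053893838

Big-endian: lowest address holds the most-significant byte.
The bytes are already most-significant first: 0xD27CEBF1FDDB8D32.
Top bit is set, so as a signed 64-bit value this is 0xD27CEBF1FDDB8D32 − 2^64 = -3279487004053893838.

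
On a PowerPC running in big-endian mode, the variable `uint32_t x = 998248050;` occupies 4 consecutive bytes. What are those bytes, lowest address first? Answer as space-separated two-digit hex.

3B 80 0E 72

998248050 in hexadecimal, padded to 32 bits, is 0x3B800E72.
Split into bytes (most-significant first): 3B 80 0E 72.
In big-endian order the high byte comes first in memory.
So the memory order matches the most-significant-first order: 3B 80 0E 72.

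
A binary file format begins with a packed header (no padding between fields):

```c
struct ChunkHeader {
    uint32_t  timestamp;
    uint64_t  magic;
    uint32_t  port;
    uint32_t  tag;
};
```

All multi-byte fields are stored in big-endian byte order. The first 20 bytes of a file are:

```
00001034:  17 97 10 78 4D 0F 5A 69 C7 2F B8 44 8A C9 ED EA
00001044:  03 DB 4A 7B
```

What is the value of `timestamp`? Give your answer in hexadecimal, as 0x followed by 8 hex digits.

`timestamp` is the first field, at byte offset 0, occupying 4 bytes.
Bytes at offsets 0..3: 17 97 10 78.
Big-endian: lowest address holds the most-significant byte.
The bytes are already most-significant first: 0x17971078.

0x17971078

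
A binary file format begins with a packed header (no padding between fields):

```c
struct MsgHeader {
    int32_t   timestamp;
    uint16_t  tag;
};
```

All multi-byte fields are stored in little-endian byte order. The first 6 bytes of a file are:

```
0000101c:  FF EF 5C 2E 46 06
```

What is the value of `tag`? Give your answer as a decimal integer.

1606

`tag` follows `timestamp` (4 bytes), so it starts at byte offset 4 and occupies 2 bytes.
Bytes at offsets 4..5: 46 06.
Little-endian stores the least-significant byte at the lowest address.
Reassemble most-significant byte first: 06 46 → 0x0646.
0x0646 = 1606.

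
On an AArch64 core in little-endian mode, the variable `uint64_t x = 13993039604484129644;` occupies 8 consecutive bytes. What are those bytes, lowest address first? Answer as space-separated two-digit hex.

6C C3 3F C9 61 43 31 C2

13993039604484129644 in hexadecimal, padded to 64 bits, is 0xC2314361C93FC36C.
Split into bytes (most-significant first): C2 31 43 61 C9 3F C3 6C.
Little-endian: lowest address holds the least-significant byte.
So at ascending addresses the bytes are 6C C3 3F C9 61 43 31 C2.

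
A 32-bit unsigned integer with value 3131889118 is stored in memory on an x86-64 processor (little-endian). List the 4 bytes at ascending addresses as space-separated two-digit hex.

3131889118 in hexadecimal, padded to 32 bits, is 0xBAACD5DE.
Split into bytes (most-significant first): BA AC D5 DE.
Little-endian stores the least-significant byte at the lowest address.
So at ascending addresses the bytes are DE D5 AC BA.

DE D5 AC BA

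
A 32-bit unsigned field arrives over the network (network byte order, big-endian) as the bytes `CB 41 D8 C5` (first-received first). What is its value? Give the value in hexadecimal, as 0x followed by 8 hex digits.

0xCB41D8C5

Big-endian stores the most-significant byte at the lowest address.
The bytes are already most-significant first: 0xCB41D8C5.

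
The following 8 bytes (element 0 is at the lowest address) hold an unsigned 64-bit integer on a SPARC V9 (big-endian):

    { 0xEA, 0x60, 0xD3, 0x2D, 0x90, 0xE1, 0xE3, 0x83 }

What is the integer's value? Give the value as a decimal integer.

Big-endian stores the most-significant byte at the lowest address.
The bytes are already most-significant first: 0xEA60D32D90E1E383.
0xEA60D32D90E1E383 = 16888730795297072003.

16888730795297072003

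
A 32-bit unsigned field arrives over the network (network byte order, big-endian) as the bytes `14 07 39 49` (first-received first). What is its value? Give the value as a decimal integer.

336017737

Big-endian stores the most-significant byte at the lowest address.
The bytes are already most-significant first: 0x14073949.
0x14073949 = 336017737.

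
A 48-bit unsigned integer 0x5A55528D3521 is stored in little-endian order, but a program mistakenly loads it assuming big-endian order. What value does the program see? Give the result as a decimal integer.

36513887966554

Stored little-endian, the bytes at ascending addresses are 21 35 8D 52 55 5A.
Read back as big-endian, the last byte is least significant, giving 0x21358D52555A.
0x21358D52555A = 36513887966554.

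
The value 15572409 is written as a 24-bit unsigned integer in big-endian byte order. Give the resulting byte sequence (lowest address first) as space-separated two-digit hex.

15572409 in hexadecimal, padded to 24 bits, is 0xED9DB9.
Split into bytes (most-significant first): ED 9D B9.
In big-endian order the high byte comes first in memory.
So the memory order matches the most-significant-first order: ED 9D B9.

ED 9D B9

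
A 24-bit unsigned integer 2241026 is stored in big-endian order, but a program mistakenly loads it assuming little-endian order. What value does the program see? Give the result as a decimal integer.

2241026 in 24-bit hexadecimal is 0x223202.
Stored big-endian, the bytes at ascending addresses are 22 32 02.
Read back as little-endian, the first byte is least significant, giving 0x023222.
0x023222 = 143906.

143906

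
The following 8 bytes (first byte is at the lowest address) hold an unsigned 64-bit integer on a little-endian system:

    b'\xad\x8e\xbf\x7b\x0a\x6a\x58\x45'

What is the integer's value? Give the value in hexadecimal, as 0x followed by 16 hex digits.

0x45586A0A7BBF8EAD

In little-endian order the low byte comes first in memory.
Reassemble most-significant byte first: 45 58 6A 0A 7B BF 8E AD → 0x45586A0A7BBF8EAD.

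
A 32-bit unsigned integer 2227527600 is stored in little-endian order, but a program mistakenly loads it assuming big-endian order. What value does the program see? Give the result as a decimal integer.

2959066500

2227527600 in 32-bit hexadecimal is 0x84C55FB0.
Stored little-endian, the bytes at ascending addresses are B0 5F C5 84.
Read back as big-endian, the last byte is least significant, giving 0xB05FC584.
0xB05FC584 = 2959066500.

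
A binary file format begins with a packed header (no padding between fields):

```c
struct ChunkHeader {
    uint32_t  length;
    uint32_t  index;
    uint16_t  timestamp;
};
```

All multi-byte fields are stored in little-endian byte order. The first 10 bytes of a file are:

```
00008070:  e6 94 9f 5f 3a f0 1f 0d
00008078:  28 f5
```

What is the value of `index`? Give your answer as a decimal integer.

`index` follows `length` (4 bytes), so it starts at byte offset 4 and occupies 4 bytes.
Bytes at offsets 4..7: 3A F0 1F 0D.
Little-endian stores the least-significant byte at the lowest address.
Reassemble most-significant byte first: 0D 1F F0 3A → 0x0D1FF03A.
0x0D1FF03A = 220196922.

220196922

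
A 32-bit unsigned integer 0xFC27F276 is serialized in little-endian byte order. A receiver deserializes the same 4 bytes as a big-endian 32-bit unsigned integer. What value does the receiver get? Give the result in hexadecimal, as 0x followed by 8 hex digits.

0x76F227FC

Stored little-endian, the bytes at ascending addresses are 76 F2 27 FC.
Read back as big-endian, the last byte is least significant, giving 0x76F227FC.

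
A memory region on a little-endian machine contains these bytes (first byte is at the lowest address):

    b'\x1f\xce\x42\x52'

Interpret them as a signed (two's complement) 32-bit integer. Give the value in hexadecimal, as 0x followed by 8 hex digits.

Little-endian stores the least-significant byte at the lowest address.
Reassemble most-significant byte first: 52 42 CE 1F → 0x5242CE1F.

0x5242CE1F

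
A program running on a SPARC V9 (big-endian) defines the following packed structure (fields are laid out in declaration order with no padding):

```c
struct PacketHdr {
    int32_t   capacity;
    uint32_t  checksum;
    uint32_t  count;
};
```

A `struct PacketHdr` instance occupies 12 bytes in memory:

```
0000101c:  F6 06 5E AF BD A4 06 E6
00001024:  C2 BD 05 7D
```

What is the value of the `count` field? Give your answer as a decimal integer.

3267167613

`count` follows `capacity` (4 B), `checksum` (4 B), so it starts at offset 4 + 4 = 8 and occupies 4 bytes.
Bytes at offsets 8..11: C2 BD 05 7D.
In big-endian order the high byte comes first in memory.
The bytes are already most-significant first: 0xC2BD057D.
0xC2BD057D = 3267167613.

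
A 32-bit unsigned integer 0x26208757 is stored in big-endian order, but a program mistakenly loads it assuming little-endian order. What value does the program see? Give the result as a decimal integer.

Stored big-endian, the bytes at ascending addresses are 26 20 87 57.
Read back as little-endian, the first byte is least significant, giving 0x57872026.
0x57872026 = 1468473382.

1468473382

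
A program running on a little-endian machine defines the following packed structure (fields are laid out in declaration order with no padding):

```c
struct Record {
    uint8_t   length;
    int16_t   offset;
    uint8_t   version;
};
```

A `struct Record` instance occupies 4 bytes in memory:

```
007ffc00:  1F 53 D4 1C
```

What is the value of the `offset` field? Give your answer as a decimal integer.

`offset` follows `length` (1 byte), so it starts at byte offset 1 and occupies 2 bytes.
Bytes at offsets 1..2: 53 D4.
Little-endian: lowest address holds the least-significant byte.
Reassemble most-significant byte first: D4 53 → 0xD453.
Top bit is set, so as a signed 16-bit value this is 0xD453 − 2^16 = -11181.

-11181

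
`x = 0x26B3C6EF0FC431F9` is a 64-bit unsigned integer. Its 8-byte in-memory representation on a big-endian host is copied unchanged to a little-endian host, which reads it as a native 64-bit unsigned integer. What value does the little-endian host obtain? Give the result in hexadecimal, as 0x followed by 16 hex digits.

0xF931C40FEFC6B326

Stored big-endian, the bytes at ascending addresses are 26 B3 C6 EF 0F C4 31 F9.
Read back as little-endian, the first byte is least significant, giving 0xF931C40FEFC6B326.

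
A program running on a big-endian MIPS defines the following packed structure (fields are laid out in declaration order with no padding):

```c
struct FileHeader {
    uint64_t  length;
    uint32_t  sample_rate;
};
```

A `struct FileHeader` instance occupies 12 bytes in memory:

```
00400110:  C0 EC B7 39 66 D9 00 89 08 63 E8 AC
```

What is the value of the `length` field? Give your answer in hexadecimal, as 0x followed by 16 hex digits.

0xC0ECB73966D90089

`length` is the first field, at byte offset 0, occupying 8 bytes.
Bytes at offsets 0..7: C0 EC B7 39 66 D9 00 89.
In big-endian order the high byte comes first in memory.
The bytes are already most-significant first: 0xC0ECB73966D90089.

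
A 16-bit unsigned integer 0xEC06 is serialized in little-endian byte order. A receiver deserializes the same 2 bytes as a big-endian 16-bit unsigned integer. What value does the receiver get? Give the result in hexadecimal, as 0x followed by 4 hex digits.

0x06EC

Stored little-endian, the bytes at ascending addresses are 06 EC.
Read back as big-endian, the last byte is least significant, giving 0x06EC.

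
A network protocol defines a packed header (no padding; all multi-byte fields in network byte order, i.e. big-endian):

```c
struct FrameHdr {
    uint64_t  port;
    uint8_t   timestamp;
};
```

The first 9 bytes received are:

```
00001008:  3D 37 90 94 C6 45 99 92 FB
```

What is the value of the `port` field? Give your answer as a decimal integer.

`port` is the first field, at byte offset 0, occupying 8 bytes.
Bytes at offsets 0..7: 3D 37 90 94 C6 45 99 92.
In big-endian order the high byte comes first in memory.
The bytes are already most-significant first: 0x3D379094C6459992.
0x3D379094C6459992 = 4411153328688699794.

4411153328688699794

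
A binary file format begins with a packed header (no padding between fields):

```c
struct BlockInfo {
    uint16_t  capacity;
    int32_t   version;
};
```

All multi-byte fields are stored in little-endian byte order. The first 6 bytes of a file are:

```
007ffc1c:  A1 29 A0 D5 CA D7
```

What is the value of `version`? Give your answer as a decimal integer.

-674572896

`version` follows `capacity` (2 bytes), so it starts at byte offset 2 and occupies 4 bytes.
Bytes at offsets 2..5: A0 D5 CA D7.
Little-endian stores the least-significant byte at the lowest address.
Reassemble most-significant byte first: D7 CA D5 A0 → 0xD7CAD5A0.
Top bit is set, so as a signed 32-bit value this is 0xD7CAD5A0 − 2^32 = -674572896.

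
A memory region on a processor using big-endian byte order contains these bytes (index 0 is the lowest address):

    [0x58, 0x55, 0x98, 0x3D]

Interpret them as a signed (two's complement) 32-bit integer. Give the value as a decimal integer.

1482004541

In big-endian order the high byte comes first in memory.
The bytes are already most-significant first: 0x5855983D.
0x5855983D = 1482004541.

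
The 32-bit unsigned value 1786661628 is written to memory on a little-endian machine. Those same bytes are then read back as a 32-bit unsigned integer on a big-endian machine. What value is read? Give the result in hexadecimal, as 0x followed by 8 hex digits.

0xFC4A7E6A

1786661628 in 32-bit hexadecimal is 0x6A7E4AFC.
Stored little-endian, the bytes at ascending addresses are FC 4A 7E 6A.
Read back as big-endian, the last byte is least significant, giving 0xFC4A7E6A.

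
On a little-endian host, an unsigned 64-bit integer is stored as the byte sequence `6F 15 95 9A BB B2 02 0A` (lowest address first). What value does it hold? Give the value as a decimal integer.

Little-endian: lowest address holds the least-significant byte.
Reassemble most-significant byte first: 0A 02 B2 BB 9A 95 15 6F → 0x0A02B2BB9A95156F.
0x0A02B2BB9A95156F = 721335409154790767.

721335409154790767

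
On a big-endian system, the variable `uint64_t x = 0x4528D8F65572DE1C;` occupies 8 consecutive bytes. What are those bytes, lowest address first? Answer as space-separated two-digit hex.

Split into bytes (most-significant first): 45 28 D8 F6 55 72 DE 1C.
In big-endian order the high byte comes first in memory.
So the memory order matches the most-significant-first order: 45 28 D8 F6 55 72 DE 1C.

45 28 D8 F6 55 72 DE 1C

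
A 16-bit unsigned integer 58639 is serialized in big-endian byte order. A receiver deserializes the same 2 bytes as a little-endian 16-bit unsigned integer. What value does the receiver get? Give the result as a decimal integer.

4069

58639 in 16-bit hexadecimal is 0xE50F.
Stored big-endian, the bytes at ascending addresses are E5 0F.
Read back as little-endian, the first byte is least significant, giving 0x0FE5.
0x0FE5 = 4069.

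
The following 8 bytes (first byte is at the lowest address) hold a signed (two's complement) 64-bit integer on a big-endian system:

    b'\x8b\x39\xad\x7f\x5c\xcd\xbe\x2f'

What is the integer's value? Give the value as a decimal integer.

-8414503666235621841

Big-endian stores the most-significant byte at the lowest address.
The bytes are already most-significant first: 0x8B39AD7F5CCDBE2F.
Top bit is set, so as a signed 64-bit value this is 0x8B39AD7F5CCDBE2F − 2^64 = -8414503666235621841.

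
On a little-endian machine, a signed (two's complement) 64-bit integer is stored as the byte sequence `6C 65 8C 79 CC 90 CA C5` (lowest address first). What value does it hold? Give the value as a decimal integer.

-4194380895055223444

In little-endian order the low byte comes first in memory.
Reassemble most-significant byte first: C5 CA 90 CC 79 8C 65 6C → 0xC5CA90CC798C656C.
Top bit is set, so as a signed 64-bit value this is 0xC5CA90CC798C656C − 2^64 = -4194380895055223444.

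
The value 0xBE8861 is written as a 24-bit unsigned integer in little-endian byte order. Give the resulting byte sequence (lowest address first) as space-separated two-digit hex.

61 88 BE

Split into bytes (most-significant first): BE 88 61.
Little-endian stores the least-significant byte at the lowest address.
So at ascending addresses the bytes are 61 88 BE.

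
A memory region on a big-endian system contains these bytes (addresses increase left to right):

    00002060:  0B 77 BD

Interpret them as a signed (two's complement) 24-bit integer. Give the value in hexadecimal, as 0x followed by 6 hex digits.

Big-endian: lowest address holds the most-significant byte.
The bytes are already most-significant first: 0x0B77BD.

0x0B77BD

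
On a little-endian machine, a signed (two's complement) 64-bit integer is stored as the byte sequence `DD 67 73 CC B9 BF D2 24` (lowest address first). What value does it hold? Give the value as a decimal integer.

Little-endian: lowest address holds the least-significant byte.
Reassemble most-significant byte first: 24 D2 BF B9 CC 73 67 DD → 0x24D2BFB9CC7367DD.
0x24D2BFB9CC7367DD = 2653393935194613725.

2653393935194613725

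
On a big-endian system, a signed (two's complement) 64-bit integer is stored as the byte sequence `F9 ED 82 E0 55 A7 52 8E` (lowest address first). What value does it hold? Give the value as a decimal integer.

-437549688763755890

Big-endian stores the most-significant byte at the lowest address.
The bytes are already most-significant first: 0xF9ED82E055A7528E.
Top bit is set, so as a signed 64-bit value this is 0xF9ED82E055A7528E − 2^64 = -437549688763755890.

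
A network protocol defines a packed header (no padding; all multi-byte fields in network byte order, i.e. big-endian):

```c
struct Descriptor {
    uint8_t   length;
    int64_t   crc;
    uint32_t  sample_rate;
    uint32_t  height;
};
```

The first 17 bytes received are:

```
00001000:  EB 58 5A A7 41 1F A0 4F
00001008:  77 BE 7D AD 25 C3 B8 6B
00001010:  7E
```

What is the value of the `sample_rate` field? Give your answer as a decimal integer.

3195907365

`sample_rate` follows `length` (1 B), `crc` (8 B), so it starts at offset 1 + 8 = 9 and occupies 4 bytes.
Bytes at offsets 9..12: BE 7D AD 25.
Big-endian: lowest address holds the most-significant byte.
The bytes are already most-significant first: 0xBE7DAD25.
0xBE7DAD25 = 3195907365.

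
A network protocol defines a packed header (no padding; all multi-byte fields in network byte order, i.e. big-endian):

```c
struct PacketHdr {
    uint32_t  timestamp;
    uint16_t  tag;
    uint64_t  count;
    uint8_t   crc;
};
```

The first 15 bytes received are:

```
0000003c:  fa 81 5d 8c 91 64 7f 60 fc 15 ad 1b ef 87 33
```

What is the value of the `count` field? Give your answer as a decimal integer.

`count` follows `timestamp` (4 B), `tag` (2 B), so it starts at offset 4 + 2 = 6 and occupies 8 bytes.
Bytes at offsets 6..13: 7F 60 FC 15 AD 1B EF 87.
Big-endian: lowest address holds the most-significant byte.
The bytes are already most-significant first: 0x7F60FC15AD1BEF87.
0x7F60FC15AD1BEF87 = 9178613210609872775.

9178613210609872775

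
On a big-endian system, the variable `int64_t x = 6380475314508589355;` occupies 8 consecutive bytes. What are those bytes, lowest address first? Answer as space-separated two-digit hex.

6380475314508589355 in hexadecimal, padded to 64 bits, is 0x588C007E4B6EE92B.
Split into bytes (most-significant first): 58 8C 00 7E 4B 6E E9 2B.
Big-endian stores the most-significant byte at the lowest address.
So the memory order matches the most-significant-first order: 58 8C 00 7E 4B 6E E9 2B.

58 8C 00 7E 4B 6E E9 2B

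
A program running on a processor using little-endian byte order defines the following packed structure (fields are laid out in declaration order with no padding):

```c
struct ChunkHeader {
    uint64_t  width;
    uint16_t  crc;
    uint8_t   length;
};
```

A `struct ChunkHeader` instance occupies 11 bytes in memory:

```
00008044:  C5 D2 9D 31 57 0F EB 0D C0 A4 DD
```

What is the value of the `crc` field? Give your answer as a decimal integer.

`crc` follows `width` (8 bytes), so it starts at byte offset 8 and occupies 2 bytes.
Bytes at offsets 8..9: C0 A4.
Little-endian stores the least-significant byte at the lowest address.
Reassemble most-significant byte first: A4 C0 → 0xA4C0.
0xA4C0 = 42176.

42176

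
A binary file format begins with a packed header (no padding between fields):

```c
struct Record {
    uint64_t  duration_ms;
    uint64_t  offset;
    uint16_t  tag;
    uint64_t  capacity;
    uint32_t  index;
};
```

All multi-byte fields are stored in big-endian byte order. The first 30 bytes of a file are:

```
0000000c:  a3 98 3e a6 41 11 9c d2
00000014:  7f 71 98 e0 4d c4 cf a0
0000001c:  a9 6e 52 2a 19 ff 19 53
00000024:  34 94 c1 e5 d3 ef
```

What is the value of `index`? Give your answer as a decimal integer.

3253064687

`index` follows `duration_ms` (8 B), `offset` (8 B), `tag` (2 B), `capacity` (8 B), so it starts at offset 8 + 8 + 2 + 8 = 26 and occupies 4 bytes.
Bytes at offsets 26..29: C1 E5 D3 EF.
Big-endian: lowest address holds the most-significant byte.
The bytes are already most-significant first: 0xC1E5D3EF.
0xC1E5D3EF = 3253064687.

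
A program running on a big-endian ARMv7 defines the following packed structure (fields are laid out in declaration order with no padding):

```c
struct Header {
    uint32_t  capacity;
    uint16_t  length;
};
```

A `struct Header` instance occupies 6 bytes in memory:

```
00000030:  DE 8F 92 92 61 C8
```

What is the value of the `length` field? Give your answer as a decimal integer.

`length` follows `capacity` (4 bytes), so it starts at byte offset 4 and occupies 2 bytes.
Bytes at offsets 4..5: 61 C8.
Big-endian stores the most-significant byte at the lowest address.
The bytes are already most-significant first: 0x61C8.
0x61C8 = 25032.

25032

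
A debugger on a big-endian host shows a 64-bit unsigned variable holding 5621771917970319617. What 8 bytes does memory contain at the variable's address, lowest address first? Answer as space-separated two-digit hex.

5621771917970319617 in hexadecimal, padded to 64 bits, is 0x4E048BC622E32901.
Split into bytes (most-significant first): 4E 04 8B C6 22 E3 29 01.
Big-endian stores the most-significant byte at the lowest address.
So the memory order matches the most-significant-first order: 4E 04 8B C6 22 E3 29 01.

4E 04 8B C6 22 E3 29 01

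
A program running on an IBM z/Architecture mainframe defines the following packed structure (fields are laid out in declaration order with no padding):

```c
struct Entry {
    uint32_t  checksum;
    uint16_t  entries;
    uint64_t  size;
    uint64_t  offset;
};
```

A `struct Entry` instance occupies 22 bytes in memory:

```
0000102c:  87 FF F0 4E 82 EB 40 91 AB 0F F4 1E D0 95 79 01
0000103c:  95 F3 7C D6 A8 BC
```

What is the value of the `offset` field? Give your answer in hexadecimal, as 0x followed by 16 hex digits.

0x790195F37CD6A8BC

`offset` follows `checksum` (4 B), `entries` (2 B), `size` (8 B), so it starts at offset 4 + 2 + 8 = 14 and occupies 8 bytes.
Bytes at offsets 14..21: 79 01 95 F3 7C D6 A8 BC.
In big-endian order the high byte comes first in memory.
The bytes are already most-significant first: 0x790195F37CD6A8BC.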